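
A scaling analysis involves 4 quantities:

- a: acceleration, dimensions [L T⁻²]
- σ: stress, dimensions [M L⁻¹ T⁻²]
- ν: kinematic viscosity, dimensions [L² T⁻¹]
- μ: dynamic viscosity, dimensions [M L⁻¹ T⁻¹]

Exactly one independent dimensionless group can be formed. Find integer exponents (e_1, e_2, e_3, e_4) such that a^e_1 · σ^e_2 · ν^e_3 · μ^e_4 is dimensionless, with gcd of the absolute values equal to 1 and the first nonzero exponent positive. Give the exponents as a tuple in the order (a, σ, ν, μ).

(2, -3, -1, 3)

M: e_1·(0) + e_2·(1) + e_3·(0) + e_4·(1) = 0
L: e_1·(1) + e_2·(-1) + e_3·(2) + e_4·(-1) = 0
T: e_1·(-2) + e_2·(-2) + e_3·(-1) + e_4·(-1) = 0
Solving this homogeneous linear system for the smallest-integer solution (first nonzero entry positive) gives (2, -3, -1, 3).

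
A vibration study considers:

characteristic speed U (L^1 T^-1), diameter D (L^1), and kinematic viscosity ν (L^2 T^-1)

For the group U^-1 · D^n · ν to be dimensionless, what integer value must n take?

Balance the L exponent: (1)·n from D, plus −(1) + (2) = 1 from the rest, must sum to zero.
n + 1 = 0, so n = -1.

-1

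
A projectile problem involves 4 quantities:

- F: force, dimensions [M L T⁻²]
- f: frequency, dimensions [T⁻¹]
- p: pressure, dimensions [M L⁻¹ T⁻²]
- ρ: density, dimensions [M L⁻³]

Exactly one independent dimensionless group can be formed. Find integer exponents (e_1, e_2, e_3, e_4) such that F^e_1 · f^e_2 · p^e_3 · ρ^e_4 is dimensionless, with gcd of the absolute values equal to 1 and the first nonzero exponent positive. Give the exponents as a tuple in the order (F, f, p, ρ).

(1, 2, -2, 1)

M: e_1·(1) + e_2·(0) + e_3·(1) + e_4·(1) = 0
L: e_1·(1) + e_2·(0) + e_3·(-1) + e_4·(-3) = 0
T: e_1·(-2) + e_2·(-1) + e_3·(-2) + e_4·(0) = 0
Solving this homogeneous linear system for the smallest-integer solution (first nonzero entry positive) gives (1, 2, -2, 1).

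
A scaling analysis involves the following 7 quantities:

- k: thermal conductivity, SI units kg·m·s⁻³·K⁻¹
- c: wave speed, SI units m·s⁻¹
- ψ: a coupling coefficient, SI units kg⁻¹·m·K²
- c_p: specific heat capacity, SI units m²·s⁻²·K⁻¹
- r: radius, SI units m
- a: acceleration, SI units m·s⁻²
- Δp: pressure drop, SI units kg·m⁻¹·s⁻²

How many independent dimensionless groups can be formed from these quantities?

There are 7 variables and 4 base dimensions (M, L, T, Θ).
The dimension matrix has rank 4.
Independent dimensionless groups: 7 − 4 = 3.

3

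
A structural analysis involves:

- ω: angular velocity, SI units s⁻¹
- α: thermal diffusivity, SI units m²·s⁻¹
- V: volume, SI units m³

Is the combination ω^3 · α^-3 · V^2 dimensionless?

yes

Sum the exponent of each base dimension across the product:
  L: 3·[ω]_L − 3·[α]_L + 2·[V]_L = 3·(0) − 3·(2) + 2·(3) = 0
  T: 3·[ω]_T − 3·[α]_T + 2·[V]_T = 3·(-1) − 3·(-1) + 2·(0) = 0
All base exponents vanish — dimensionless.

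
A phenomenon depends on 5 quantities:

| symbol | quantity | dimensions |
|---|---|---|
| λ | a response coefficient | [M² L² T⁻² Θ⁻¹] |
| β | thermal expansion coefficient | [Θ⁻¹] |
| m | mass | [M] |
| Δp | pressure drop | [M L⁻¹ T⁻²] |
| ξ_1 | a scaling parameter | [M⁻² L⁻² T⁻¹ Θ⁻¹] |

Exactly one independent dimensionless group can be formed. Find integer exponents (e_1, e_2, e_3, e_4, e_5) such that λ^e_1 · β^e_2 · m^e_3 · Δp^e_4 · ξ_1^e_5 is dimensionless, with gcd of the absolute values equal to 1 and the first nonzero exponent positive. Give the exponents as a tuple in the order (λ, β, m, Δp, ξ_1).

M: e_1·(2) + e_2·(0) + e_3·(1) + e_4·(1) + e_5·(-2) = 0
L: e_1·(2) + e_2·(0) + e_3·(0) + e_4·(-1) + e_5·(-2) = 0
T: e_1·(-2) + e_2·(0) + e_3·(0) + e_4·(-2) + e_5·(-1) = 0
Θ: e_1·(-1) + e_2·(-1) + e_3·(0) + e_4·(0) + e_5·(-1) = 0
Solving this homogeneous linear system for the smallest-integer solution (first nonzero entry positive) gives (1, -3, 4, -2, 2).

(1, -3, 4, -2, 2)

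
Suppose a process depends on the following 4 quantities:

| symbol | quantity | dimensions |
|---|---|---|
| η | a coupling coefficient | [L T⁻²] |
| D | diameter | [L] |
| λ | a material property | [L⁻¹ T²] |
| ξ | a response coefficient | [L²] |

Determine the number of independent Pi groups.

There are 4 variables and 2 base dimensions (L, T).
The dimension matrix has rank 2.
Independent dimensionless groups: 4 − 2 = 2.

2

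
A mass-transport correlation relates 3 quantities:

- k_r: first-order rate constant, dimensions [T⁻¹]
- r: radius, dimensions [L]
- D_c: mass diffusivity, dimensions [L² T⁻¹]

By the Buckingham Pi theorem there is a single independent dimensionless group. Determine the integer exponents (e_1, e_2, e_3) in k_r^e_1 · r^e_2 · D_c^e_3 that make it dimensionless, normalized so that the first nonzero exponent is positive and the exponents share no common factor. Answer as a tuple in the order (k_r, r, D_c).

L: e_1·(0) + e_2·(1) + e_3·(2) = 0
T: e_1·(-1) + e_2·(0) + e_3·(-1) = 0
Solving this homogeneous linear system for the smallest-integer solution (first nonzero entry positive) gives (1, 2, -1).

(1, 2, -1)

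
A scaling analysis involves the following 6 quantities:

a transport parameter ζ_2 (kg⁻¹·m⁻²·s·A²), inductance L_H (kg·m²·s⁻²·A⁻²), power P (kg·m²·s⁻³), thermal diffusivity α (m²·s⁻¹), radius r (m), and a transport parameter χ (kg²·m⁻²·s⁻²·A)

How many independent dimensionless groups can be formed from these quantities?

2

There are 6 variables and 4 base dimensions (M, L, T, I).
The dimension matrix has rank 4.
Independent dimensionless groups: 6 − 4 = 2.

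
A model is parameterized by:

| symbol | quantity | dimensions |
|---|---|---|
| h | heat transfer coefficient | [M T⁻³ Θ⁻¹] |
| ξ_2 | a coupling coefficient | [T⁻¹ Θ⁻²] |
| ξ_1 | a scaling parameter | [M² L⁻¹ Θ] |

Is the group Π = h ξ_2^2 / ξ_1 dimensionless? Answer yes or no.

Sum the exponent of each base dimension across the product:
  M: [h]_M + 2·[ξ_2]_M − [ξ_1]_M = (1) + 2·(0) − (2) = -1
  L: [h]_L + 2·[ξ_2]_L − [ξ_1]_L = (0) + 2·(0) − (-1) = 1
  T: [h]_T + 2·[ξ_2]_T − [ξ_1]_T = (-3) + 2·(-1) − (0) = -5
  Θ: [h]_Θ + 2·[ξ_2]_Θ − [ξ_1]_Θ = (-1) + 2·(-2) − (1) = -6
Net dimensions [M⁻¹ L T⁻⁵ Θ⁻⁶] ≠ [1] — not dimensionless.

no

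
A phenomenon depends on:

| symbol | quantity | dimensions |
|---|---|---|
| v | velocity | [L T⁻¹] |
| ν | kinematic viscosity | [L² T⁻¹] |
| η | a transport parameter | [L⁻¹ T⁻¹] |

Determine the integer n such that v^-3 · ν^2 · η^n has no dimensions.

Balance the L exponent: (-1)·n from η, plus −3·(1) + 2·(2) = 1 from the rest, must sum to zero.
−n + 1 = 0, so n = 1.

1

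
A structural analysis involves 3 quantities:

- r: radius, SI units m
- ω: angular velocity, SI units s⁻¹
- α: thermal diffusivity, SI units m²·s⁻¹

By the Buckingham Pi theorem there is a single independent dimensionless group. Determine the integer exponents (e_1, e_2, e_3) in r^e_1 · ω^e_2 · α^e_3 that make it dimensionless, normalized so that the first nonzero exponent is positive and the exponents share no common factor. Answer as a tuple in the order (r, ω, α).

(2, 1, -1)

L: e_1·(1) + e_2·(0) + e_3·(2) = 0
T: e_1·(0) + e_2·(-1) + e_3·(-1) = 0
Solving this homogeneous linear system for the smallest-integer solution (first nonzero entry positive) gives (2, 1, -1).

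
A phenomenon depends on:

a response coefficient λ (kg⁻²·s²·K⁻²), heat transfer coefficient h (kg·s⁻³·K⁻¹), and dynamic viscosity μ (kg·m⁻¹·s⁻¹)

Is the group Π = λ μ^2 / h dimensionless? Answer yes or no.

no

Sum the exponent of each base dimension across the product:
  M: [λ]_M − [h]_M + 2·[μ]_M = (-2) − (1) + 2·(1) = -1
  L: [λ]_L − [h]_L + 2·[μ]_L = (0) − (0) + 2·(-1) = -2
  T: [λ]_T − [h]_T + 2·[μ]_T = (2) − (-3) + 2·(-1) = 3
  Θ: [λ]_Θ − [h]_Θ + 2·[μ]_Θ = (-2) − (-1) + 2·(0) = -1
Net dimensions [M⁻¹ L⁻² T³ Θ⁻¹] ≠ [1] — not dimensionless.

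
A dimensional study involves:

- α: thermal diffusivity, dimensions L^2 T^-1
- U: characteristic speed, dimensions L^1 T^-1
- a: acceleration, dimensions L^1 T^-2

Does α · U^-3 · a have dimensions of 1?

Sum the exponent of each base dimension across the product:
  M: [α]_M − 3·[U]_M + [a]_M = (0) − 3·(0) + (0) = 0
  L: [α]_L − 3·[U]_L + [a]_L = (2) − 3·(1) + (1) = 0
  T: [α]_T − 3·[U]_T + [a]_T = (-1) − 3·(-1) + (-2) = 0
  I: [α]_I − 3·[U]_I + [a]_I = (0) − 3·(0) + (0) = 0
All base exponents vanish — dimensionless.

yes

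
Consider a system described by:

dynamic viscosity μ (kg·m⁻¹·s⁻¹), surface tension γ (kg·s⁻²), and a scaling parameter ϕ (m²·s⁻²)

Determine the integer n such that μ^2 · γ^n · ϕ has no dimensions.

-2

Balance the M exponent: (1)·n from γ, plus 2·(1) + (0) = 2 from the rest, must sum to zero.
n + 2 = 0, so n = -2.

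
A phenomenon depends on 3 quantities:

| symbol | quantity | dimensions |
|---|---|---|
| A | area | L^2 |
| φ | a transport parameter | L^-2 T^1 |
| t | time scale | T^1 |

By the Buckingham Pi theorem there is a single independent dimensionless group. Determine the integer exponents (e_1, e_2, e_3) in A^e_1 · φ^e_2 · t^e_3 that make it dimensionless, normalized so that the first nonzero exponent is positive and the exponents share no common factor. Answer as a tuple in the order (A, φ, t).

L: e_1·(2) + e_2·(-2) + e_3·(0) = 0
T: e_1·(0) + e_2·(1) + e_3·(1) = 0
Solving this homogeneous linear system for the smallest-integer solution (first nonzero entry positive) gives (1, 1, -1).

(1, 1, -1)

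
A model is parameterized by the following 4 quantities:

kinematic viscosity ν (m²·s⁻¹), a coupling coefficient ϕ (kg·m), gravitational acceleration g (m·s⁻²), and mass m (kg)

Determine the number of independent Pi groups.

There are 4 variables and 3 base dimensions (M, L, T).
The dimension matrix has rank 3.
Independent dimensionless groups: 4 − 3 = 1.

1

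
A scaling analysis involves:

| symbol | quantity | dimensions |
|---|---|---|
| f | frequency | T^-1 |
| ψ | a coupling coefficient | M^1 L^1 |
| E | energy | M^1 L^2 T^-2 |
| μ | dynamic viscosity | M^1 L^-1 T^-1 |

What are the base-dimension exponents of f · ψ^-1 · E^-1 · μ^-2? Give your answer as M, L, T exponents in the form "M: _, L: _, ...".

Collect each base-dimension exponent across the product:
  M: (0) − (1) − (1) − 2·(1) = -4
  L: (0) − (1) − (2) − 2·(-1) = -1
  T: (-1) − (0) − (-2) − 2·(-1) = 3
So the dimensions are [M⁻⁴ L⁻¹ T³].

M: -4, L: -1, T: 3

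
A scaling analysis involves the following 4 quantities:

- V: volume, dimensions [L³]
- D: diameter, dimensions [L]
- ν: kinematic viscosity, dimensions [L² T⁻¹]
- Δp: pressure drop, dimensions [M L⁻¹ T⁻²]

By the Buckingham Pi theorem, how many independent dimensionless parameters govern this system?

There are 4 variables and 3 base dimensions (M, L, T).
The dimension matrix has rank 3.
Independent dimensionless groups: 4 − 3 = 1.

1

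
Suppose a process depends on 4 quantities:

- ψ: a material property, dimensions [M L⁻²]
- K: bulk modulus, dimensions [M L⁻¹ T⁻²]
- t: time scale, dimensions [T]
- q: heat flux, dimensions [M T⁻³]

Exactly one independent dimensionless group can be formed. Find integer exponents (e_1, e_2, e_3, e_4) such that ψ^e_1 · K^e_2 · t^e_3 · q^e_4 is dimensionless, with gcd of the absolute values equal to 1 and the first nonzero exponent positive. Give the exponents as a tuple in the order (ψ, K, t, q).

(1, -2, -1, 1)

M: e_1·(1) + e_2·(1) + e_3·(0) + e_4·(1) = 0
L: e_1·(-2) + e_2·(-1) + e_3·(0) + e_4·(0) = 0
T: e_1·(0) + e_2·(-2) + e_3·(1) + e_4·(-3) = 0
Solving this homogeneous linear system for the smallest-integer solution (first nonzero entry positive) gives (1, -2, -1, 1).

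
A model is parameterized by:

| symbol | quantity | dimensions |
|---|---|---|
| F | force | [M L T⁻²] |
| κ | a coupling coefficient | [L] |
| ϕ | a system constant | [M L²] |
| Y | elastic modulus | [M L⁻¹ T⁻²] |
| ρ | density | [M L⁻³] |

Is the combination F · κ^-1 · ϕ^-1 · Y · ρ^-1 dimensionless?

no

Sum the exponent of each base dimension across the product:
  M: [F]_M − [κ]_M − [ϕ]_M + [Y]_M − [ρ]_M = (1) − (0) − (1) + (1) − (1) = 0
  L: [F]_L − [κ]_L − [ϕ]_L + [Y]_L − [ρ]_L = (1) − (1) − (2) + (-1) − (-3) = 0
  T: [F]_T − [κ]_T − [ϕ]_T + [Y]_T − [ρ]_T = (-2) − (0) − (0) + (-2) − (0) = -4
Net dimensions [T⁻⁴] ≠ [1] — not dimensionless.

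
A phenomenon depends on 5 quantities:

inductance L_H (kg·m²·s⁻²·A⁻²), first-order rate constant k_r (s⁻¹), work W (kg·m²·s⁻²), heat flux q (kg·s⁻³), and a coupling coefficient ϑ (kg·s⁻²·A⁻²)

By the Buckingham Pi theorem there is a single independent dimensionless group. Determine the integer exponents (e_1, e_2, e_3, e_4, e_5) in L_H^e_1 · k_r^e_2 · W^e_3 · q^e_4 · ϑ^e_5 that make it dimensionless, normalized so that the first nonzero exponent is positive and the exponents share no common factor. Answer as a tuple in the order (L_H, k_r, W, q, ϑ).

M: e_1·(1) + e_2·(0) + e_3·(1) + e_4·(1) + e_5·(1) = 0
L: e_1·(2) + e_2·(0) + e_3·(2) + e_4·(0) + e_5·(0) = 0
T: e_1·(-2) + e_2·(-1) + e_3·(-2) + e_4·(-3) + e_5·(-2) = 0
I: e_1·(-2) + e_2·(0) + e_3·(0) + e_4·(0) + e_5·(-2) = 0
Solving this homogeneous linear system for the smallest-integer solution (first nonzero entry positive) gives (1, -1, -1, 1, -1).

(1, -1, -1, 1, -1)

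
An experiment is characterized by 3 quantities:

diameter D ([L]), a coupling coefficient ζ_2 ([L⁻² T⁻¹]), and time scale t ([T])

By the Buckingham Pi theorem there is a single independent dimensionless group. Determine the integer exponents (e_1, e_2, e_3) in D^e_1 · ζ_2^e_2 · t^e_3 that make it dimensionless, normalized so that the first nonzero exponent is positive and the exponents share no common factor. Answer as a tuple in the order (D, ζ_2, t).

L: e_1·(1) + e_2·(-2) + e_3·(0) = 0
T: e_1·(0) + e_2·(-1) + e_3·(1) = 0
Solving this homogeneous linear system for the smallest-integer solution (first nonzero entry positive) gives (2, 1, 1).

(2, 1, 1)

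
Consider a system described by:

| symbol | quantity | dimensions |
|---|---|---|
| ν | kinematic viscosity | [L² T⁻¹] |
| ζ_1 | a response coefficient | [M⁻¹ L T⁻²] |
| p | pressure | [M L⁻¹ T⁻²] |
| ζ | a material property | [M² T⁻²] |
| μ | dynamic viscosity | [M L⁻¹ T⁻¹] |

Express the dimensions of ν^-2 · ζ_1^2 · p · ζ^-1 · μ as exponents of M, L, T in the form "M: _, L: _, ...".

Collect each base-dimension exponent across the product:
  M: −2·(0) + 2·(-1) + (1) − (2) + (1) = -2
  L: −2·(2) + 2·(1) + (-1) − (0) + (-1) = -4
  T: −2·(-1) + 2·(-2) + (-2) − (-2) + (-1) = -3
So the dimensions are [M⁻² L⁻⁴ T⁻³].

M: -2, L: -4, T: -3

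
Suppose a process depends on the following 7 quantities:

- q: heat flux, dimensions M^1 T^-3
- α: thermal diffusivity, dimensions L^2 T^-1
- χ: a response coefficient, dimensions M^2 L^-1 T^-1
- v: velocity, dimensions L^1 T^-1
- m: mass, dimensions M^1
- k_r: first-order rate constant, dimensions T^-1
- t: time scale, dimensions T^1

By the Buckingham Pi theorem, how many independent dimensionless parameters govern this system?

There are 7 variables and 3 base dimensions (M, L, T).
The dimension matrix has rank 3.
Independent dimensionless groups: 7 − 3 = 4.

4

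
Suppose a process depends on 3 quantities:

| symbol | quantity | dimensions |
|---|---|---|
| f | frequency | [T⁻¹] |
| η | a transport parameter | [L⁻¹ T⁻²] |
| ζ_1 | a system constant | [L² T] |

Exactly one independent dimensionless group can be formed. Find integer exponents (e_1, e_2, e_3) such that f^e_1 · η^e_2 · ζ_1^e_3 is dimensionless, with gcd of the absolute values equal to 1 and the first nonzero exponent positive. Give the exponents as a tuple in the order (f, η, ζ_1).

(3, -2, -1)

L: e_1·(0) + e_2·(-1) + e_3·(2) = 0
T: e_1·(-1) + e_2·(-2) + e_3·(1) = 0
Solving this homogeneous linear system for the smallest-integer solution (first nonzero entry positive) gives (3, -2, -1).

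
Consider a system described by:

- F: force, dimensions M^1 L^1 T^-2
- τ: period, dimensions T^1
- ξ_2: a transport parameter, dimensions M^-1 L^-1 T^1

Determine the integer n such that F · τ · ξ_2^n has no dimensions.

Balance the M exponent: (-1)·n from ξ_2, plus (1) + (0) = 1 from the rest, must sum to zero.
−n + 1 = 0, so n = 1.

1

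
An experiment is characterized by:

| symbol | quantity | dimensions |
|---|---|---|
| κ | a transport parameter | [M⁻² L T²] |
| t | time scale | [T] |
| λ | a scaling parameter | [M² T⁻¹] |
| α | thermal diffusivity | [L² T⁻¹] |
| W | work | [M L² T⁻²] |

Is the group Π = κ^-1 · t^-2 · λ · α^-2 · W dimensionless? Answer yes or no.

no

Sum the exponent of each base dimension across the product:
  M: −[κ]_M − 2·[t]_M + [λ]_M − 2·[α]_M + [W]_M = −(-2) − 2·(0) + (2) − 2·(0) + (1) = 5
  L: −[κ]_L − 2·[t]_L + [λ]_L − 2·[α]_L + [W]_L = −(1) − 2·(0) + (0) − 2·(2) + (2) = -3
  T: −[κ]_T − 2·[t]_T + [λ]_T − 2·[α]_T + [W]_T = −(2) − 2·(1) + (-1) − 2·(-1) + (-2) = -5
Net dimensions [M⁵ L⁻³ T⁻⁵] ≠ [1] — not dimensionless.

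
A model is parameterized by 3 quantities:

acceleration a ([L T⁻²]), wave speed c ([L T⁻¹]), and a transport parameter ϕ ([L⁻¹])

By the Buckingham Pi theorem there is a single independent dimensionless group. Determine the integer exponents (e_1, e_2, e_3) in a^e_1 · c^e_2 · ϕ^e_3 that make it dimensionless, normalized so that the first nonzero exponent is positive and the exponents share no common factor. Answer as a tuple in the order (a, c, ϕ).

(1, -2, -1)

L: e_1·(1) + e_2·(1) + e_3·(-1) = 0
T: e_1·(-2) + e_2·(-1) + e_3·(0) = 0
Solving this homogeneous linear system for the smallest-integer solution (first nonzero entry positive) gives (1, -2, -1).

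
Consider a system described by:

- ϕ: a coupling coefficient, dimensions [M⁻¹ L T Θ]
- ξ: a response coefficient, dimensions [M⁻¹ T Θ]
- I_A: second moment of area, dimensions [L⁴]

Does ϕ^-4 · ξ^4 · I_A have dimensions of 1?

yes

Sum the exponent of each base dimension across the product:
  M: −4·[ϕ]_M + 4·[ξ]_M + [I_A]_M = −4·(-1) + 4·(-1) + (0) = 0
  L: −4·[ϕ]_L + 4·[ξ]_L + [I_A]_L = −4·(1) + 4·(0) + (4) = 0
  T: −4·[ϕ]_T + 4·[ξ]_T + [I_A]_T = −4·(1) + 4·(1) + (0) = 0
  Θ: −4·[ϕ]_Θ + 4·[ξ]_Θ + [I_A]_Θ = −4·(1) + 4·(1) + (0) = 0
All base exponents vanish — dimensionless.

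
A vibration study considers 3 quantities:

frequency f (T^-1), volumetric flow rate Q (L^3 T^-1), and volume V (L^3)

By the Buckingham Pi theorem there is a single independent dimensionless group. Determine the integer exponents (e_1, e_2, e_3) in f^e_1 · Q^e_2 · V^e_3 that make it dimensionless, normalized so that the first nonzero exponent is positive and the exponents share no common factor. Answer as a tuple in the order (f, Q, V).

(1, -1, 1)

L: e_1·(0) + e_2·(3) + e_3·(3) = 0
T: e_1·(-1) + e_2·(-1) + e_3·(0) = 0
Solving this homogeneous linear system for the smallest-integer solution (first nonzero entry positive) gives (1, -1, 1).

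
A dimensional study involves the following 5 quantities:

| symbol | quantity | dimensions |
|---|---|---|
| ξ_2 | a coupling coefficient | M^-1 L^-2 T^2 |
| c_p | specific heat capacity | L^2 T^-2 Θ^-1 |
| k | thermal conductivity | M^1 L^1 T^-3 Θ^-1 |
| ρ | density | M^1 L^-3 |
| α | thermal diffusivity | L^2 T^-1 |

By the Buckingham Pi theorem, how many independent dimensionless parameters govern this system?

1

There are 5 variables and 4 base dimensions (M, L, T, Θ).
The dimension matrix has rank 4.
Independent dimensionless groups: 5 − 4 = 1.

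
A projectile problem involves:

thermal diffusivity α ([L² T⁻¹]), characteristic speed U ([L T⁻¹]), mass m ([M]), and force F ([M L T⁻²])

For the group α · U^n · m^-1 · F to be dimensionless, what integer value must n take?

Balance the L exponent: (1)·n from U, plus (2) − (0) + (1) = 3 from the rest, must sum to zero.
n + 3 = 0, so n = -3.

-3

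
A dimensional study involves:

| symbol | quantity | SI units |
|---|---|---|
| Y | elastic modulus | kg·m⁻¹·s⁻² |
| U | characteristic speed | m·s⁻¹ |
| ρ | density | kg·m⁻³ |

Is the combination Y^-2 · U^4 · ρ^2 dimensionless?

Sum the exponent of each base dimension across the product:
  M: −2·[Y]_M + 4·[U]_M + 2·[ρ]_M = −2·(1) + 4·(0) + 2·(1) = 0
  L: −2·[Y]_L + 4·[U]_L + 2·[ρ]_L = −2·(-1) + 4·(1) + 2·(-3) = 0
  T: −2·[Y]_T + 4·[U]_T + 2·[ρ]_T = −2·(-2) + 4·(-1) + 2·(0) = 0
All base exponents vanish — dimensionless.

yes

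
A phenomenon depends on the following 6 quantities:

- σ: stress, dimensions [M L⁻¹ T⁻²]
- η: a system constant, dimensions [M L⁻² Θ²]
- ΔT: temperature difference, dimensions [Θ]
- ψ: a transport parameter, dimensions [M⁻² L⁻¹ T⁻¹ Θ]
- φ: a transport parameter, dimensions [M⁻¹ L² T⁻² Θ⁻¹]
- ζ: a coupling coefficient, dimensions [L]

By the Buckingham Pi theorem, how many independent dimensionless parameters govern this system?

There are 6 variables and 4 base dimensions (M, L, T, Θ).
The dimension matrix has rank 4.
Independent dimensionless groups: 6 − 4 = 2.

2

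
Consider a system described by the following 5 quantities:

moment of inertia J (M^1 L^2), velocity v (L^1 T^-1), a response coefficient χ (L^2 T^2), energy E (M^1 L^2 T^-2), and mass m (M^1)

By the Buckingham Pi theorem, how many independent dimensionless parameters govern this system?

There are 5 variables and 3 base dimensions (M, L, T).
The dimension matrix has rank 3.
Independent dimensionless groups: 5 − 3 = 2.

2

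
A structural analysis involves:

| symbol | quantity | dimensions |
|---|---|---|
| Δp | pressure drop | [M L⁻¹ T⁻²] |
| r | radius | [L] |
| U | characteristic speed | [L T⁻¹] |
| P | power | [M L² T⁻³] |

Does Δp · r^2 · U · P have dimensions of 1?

Sum the exponent of each base dimension across the product:
  M: [Δp]_M + 2·[r]_M + [U]_M + [P]_M = (1) + 2·(0) + (0) + (1) = 2
  L: [Δp]_L + 2·[r]_L + [U]_L + [P]_L = (-1) + 2·(1) + (1) + (2) = 4
  T: [Δp]_T + 2·[r]_T + [U]_T + [P]_T = (-2) + 2·(0) + (-1) + (-3) = -6
Net dimensions [M² L⁴ T⁻⁶] ≠ [1] — not dimensionless.

no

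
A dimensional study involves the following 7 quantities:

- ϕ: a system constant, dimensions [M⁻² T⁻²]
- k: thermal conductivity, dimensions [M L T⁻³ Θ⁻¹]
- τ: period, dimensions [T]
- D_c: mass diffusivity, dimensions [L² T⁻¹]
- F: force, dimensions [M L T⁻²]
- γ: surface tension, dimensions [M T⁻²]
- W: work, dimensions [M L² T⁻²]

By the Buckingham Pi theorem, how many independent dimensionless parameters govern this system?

3

There are 7 variables and 4 base dimensions (M, L, T, Θ).
The dimension matrix has rank 4.
Independent dimensionless groups: 7 − 4 = 3.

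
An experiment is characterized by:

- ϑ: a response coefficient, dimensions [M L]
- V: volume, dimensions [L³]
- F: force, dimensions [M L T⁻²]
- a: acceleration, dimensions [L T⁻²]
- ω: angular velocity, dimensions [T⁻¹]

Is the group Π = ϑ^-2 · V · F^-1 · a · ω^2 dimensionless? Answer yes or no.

Sum the exponent of each base dimension across the product:
  M: −2·[ϑ]_M + [V]_M − [F]_M + [a]_M + 2·[ω]_M = −2·(1) + (0) − (1) + (0) + 2·(0) = -3
  L: −2·[ϑ]_L + [V]_L − [F]_L + [a]_L + 2·[ω]_L = −2·(1) + (3) − (1) + (1) + 2·(0) = 1
  T: −2·[ϑ]_T + [V]_T − [F]_T + [a]_T + 2·[ω]_T = −2·(0) + (0) − (-2) + (-2) + 2·(-1) = -2
Net dimensions [M⁻³ L T⁻²] ≠ [1] — not dimensionless.

no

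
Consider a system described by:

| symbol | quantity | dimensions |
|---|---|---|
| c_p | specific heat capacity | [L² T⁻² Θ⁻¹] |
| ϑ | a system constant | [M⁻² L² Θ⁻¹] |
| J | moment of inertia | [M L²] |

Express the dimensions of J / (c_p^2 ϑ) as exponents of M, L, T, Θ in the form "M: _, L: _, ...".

Collect each base-dimension exponent across the product:
  M: −2·(0) − (-2) + (1) = 3
  L: −2·(2) − (2) + (2) = -4
  T: −2·(-2) − (0) + (0) = 4
  Θ: −2·(-1) − (-1) + (0) = 3
So the dimensions are [M³ L⁻⁴ T⁴ Θ³].

M: 3, L: -4, T: 4, Θ: 3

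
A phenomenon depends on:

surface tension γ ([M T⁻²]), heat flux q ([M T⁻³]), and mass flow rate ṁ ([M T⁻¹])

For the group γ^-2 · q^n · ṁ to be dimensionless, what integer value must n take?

1

Balance the M exponent: (1)·n from q, plus −2·(1) + (1) = -1 from the rest, must sum to zero.
n − 1 = 0, so n = 1.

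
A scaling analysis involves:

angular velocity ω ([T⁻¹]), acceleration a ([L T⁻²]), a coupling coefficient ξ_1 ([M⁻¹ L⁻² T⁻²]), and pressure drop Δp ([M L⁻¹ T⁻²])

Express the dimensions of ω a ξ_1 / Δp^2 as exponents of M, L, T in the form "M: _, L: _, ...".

Collect each base-dimension exponent across the product:
  M: (0) + (0) + (-1) − 2·(1) = -3
  L: (0) + (1) + (-2) − 2·(-1) = 1
  T: (-1) + (-2) + (-2) − 2·(-2) = -1
So the dimensions are [M⁻³ L T⁻¹].

M: -3, L: 1, T: -1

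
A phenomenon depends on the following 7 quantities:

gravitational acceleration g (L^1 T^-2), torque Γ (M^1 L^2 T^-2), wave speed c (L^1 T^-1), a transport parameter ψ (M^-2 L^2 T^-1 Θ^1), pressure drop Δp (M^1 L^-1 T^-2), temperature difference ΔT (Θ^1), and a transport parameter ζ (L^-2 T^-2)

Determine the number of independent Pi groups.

There are 7 variables and 4 base dimensions (M, L, T, Θ).
The dimension matrix has rank 4.
Independent dimensionless groups: 7 − 4 = 3.

3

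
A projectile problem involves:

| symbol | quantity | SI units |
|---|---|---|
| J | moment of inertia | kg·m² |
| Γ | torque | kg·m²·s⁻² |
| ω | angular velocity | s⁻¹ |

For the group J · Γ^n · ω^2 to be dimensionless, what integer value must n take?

Balance the M exponent: (1)·n from Γ, plus (1) + 2·(0) = 1 from the rest, must sum to zero.
n + 1 = 0, so n = -1.

-1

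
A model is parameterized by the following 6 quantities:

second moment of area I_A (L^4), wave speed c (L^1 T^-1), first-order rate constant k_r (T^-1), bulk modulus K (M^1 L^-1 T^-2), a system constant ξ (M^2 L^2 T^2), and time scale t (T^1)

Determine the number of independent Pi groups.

3

There are 6 variables and 3 base dimensions (M, L, T).
The dimension matrix has rank 3.
Independent dimensionless groups: 6 − 3 = 3.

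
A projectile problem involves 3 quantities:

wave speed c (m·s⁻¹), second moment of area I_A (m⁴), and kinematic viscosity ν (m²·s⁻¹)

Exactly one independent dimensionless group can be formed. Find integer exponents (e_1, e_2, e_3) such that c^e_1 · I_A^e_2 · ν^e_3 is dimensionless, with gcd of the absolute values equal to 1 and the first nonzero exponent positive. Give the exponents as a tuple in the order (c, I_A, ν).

L: e_1·(1) + e_2·(4) + e_3·(2) = 0
T: e_1·(-1) + e_2·(0) + e_3·(-1) = 0
Solving this homogeneous linear system for the smallest-integer solution (first nonzero entry positive) gives (4, 1, -4).

(4, 1, -4)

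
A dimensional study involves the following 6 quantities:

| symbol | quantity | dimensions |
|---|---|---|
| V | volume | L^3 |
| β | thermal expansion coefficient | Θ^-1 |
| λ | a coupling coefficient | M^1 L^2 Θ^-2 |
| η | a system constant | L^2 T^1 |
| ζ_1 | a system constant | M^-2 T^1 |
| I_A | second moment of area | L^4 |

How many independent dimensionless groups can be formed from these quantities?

There are 6 variables and 4 base dimensions (M, L, T, Θ).
The dimension matrix has rank 4.
Independent dimensionless groups: 6 − 4 = 2.

2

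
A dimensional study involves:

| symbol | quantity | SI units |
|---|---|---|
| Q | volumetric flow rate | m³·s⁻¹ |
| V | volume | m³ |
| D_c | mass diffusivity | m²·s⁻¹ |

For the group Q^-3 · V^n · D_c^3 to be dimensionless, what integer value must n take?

1

Balance the L exponent: (3)·n from V, plus −3·(3) + 3·(2) = -3 from the rest, must sum to zero.
3n − 3 = 0, so n = 1.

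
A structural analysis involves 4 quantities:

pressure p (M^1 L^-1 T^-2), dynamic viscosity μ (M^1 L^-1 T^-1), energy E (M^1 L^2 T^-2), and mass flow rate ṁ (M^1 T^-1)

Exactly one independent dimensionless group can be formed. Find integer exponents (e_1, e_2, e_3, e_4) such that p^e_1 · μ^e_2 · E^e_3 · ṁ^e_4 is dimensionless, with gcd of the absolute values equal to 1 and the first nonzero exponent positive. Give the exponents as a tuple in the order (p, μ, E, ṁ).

(1, -3, -1, 3)

M: e_1·(1) + e_2·(1) + e_3·(1) + e_4·(1) = 0
L: e_1·(-1) + e_2·(-1) + e_3·(2) + e_4·(0) = 0
T: e_1·(-2) + e_2·(-1) + e_3·(-2) + e_4·(-1) = 0
Solving this homogeneous linear system for the smallest-integer solution (first nonzero entry positive) gives (1, -3, -1, 3).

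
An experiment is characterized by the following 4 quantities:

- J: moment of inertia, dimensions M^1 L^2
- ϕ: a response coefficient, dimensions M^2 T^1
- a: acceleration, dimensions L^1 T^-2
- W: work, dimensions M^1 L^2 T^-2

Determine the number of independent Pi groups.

There are 4 variables and 3 base dimensions (M, L, T).
The dimension matrix has rank 3.
Independent dimensionless groups: 4 − 3 = 1.

1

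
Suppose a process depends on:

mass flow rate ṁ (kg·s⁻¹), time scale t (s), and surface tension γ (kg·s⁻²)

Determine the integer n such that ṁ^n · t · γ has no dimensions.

Balance the M exponent: (1)·n from ṁ, plus (0) + (1) = 1 from the rest, must sum to zero.
n + 1 = 0, so n = -1.

-1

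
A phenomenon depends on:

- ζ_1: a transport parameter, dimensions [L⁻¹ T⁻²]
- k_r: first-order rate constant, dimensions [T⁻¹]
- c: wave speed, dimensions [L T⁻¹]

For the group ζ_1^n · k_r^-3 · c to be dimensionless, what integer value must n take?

Balance the L exponent: (-1)·n from ζ_1, plus −3·(0) + (1) = 1 from the rest, must sum to zero.
−n + 1 = 0, so n = 1.

1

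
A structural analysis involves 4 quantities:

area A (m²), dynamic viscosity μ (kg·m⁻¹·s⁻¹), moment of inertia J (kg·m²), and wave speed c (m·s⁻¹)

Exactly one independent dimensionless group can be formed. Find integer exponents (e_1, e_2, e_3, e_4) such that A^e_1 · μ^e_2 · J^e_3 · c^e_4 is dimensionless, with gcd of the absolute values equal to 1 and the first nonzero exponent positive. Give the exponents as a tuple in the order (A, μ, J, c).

M: e_1·(0) + e_2·(1) + e_3·(1) + e_4·(0) = 0
L: e_1·(2) + e_2·(-1) + e_3·(2) + e_4·(1) = 0
T: e_1·(0) + e_2·(-1) + e_3·(0) + e_4·(-1) = 0
Solving this homogeneous linear system for the smallest-integer solution (first nonzero entry positive) gives (2, 1, -1, -1).

(2, 1, -1, -1)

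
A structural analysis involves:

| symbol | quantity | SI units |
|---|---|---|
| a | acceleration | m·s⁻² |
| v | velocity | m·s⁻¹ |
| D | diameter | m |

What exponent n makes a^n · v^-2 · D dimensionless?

1

Balance the L exponent: (1)·n from a, plus −2·(1) + (1) = -1 from the rest, must sum to zero.
n − 1 = 0, so n = 1.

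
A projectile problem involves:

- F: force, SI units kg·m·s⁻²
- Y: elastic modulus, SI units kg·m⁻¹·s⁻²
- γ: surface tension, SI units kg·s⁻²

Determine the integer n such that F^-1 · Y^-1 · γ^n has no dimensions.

Balance the M exponent: (1)·n from γ, plus −(1) − (1) = -2 from the rest, must sum to zero.
n − 2 = 0, so n = 2.

2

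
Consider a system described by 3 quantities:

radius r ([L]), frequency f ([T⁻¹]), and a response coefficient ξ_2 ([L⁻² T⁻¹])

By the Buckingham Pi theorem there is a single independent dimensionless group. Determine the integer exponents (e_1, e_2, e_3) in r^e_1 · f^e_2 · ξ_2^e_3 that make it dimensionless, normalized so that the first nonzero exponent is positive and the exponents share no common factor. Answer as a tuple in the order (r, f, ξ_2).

L: e_1·(1) + e_2·(0) + e_3·(-2) = 0
T: e_1·(0) + e_2·(-1) + e_3·(-1) = 0
Solving this homogeneous linear system for the smallest-integer solution (first nonzero entry positive) gives (2, -1, 1).

(2, -1, 1)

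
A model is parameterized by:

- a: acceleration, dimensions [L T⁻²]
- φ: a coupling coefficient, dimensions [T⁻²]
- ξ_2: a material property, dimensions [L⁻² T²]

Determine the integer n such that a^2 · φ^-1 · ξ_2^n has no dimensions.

Balance the L exponent: (-2)·n from ξ_2, plus 2·(1) − (0) = 2 from the rest, must sum to zero.
-2n + 2 = 0, so n = 1.

1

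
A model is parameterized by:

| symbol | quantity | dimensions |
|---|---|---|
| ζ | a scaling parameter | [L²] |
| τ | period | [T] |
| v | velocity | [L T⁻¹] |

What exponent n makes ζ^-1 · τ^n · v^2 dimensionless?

2

Balance the T exponent: (1)·n from τ, plus −(0) + 2·(-1) = -2 from the rest, must sum to zero.
n − 2 = 0, so n = 2.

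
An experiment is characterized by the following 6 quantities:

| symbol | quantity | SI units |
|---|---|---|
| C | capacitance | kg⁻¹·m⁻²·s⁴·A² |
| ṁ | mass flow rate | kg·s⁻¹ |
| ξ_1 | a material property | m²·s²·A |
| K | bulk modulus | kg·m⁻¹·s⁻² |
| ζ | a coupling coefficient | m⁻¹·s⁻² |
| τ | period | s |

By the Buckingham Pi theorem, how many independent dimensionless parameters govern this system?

2

There are 6 variables and 4 base dimensions (M, L, T, I).
The dimension matrix has rank 4.
Independent dimensionless groups: 6 − 4 = 2.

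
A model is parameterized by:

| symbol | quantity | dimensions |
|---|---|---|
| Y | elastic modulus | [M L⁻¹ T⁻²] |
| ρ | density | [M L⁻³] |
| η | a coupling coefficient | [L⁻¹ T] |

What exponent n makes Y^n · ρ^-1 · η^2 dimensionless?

Balance the M exponent: (1)·n from Y, plus −(1) + 2·(0) = -1 from the rest, must sum to zero.
n − 1 = 0, so n = 1.

1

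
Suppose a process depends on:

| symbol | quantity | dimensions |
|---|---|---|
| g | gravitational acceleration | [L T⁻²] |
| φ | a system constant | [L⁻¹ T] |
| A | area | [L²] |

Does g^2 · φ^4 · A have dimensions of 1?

yes

Sum the exponent of each base dimension across the product:
  L: 2·[g]_L + 4·[φ]_L + [A]_L = 2·(1) + 4·(-1) + (2) = 0
  T: 2·[g]_T + 4·[φ]_T + [A]_T = 2·(-2) + 4·(1) + (0) = 0
All base exponents vanish — dimensionless.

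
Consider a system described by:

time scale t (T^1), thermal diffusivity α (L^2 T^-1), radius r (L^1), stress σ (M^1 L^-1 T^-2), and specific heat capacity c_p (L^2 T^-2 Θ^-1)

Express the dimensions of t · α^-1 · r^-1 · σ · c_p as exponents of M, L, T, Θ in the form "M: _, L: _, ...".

Collect each base-dimension exponent across the product:
  M: (0) − (0) − (0) + (1) + (0) = 1
  L: (0) − (2) − (1) + (-1) + (2) = -2
  T: (1) − (-1) − (0) + (-2) + (-2) = -2
  Θ: (0) − (0) − (0) + (0) + (-1) = -1
So the dimensions are [M L⁻² T⁻² Θ⁻¹].

M: 1, L: -2, T: -2, Θ: -1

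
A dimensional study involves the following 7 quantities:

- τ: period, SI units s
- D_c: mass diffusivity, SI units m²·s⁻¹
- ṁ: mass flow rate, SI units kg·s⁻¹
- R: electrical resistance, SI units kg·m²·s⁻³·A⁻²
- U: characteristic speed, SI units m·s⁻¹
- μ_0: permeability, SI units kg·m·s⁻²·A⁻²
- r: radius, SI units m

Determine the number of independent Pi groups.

There are 7 variables and 4 base dimensions (M, L, T, I).
The dimension matrix has rank 4.
Independent dimensionless groups: 7 − 4 = 3.

3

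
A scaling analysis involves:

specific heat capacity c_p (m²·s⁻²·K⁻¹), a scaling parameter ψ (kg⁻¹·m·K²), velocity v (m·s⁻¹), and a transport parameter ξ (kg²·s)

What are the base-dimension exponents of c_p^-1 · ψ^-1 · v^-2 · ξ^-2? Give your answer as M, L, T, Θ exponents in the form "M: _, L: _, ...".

Collect each base-dimension exponent across the product:
  M: −(0) − (-1) − 2·(0) − 2·(2) = -3
  L: −(2) − (1) − 2·(1) − 2·(0) = -5
  T: −(-2) − (0) − 2·(-1) − 2·(1) = 2
  Θ: −(-1) − (2) − 2·(0) − 2·(0) = -1
So the dimensions are [M⁻³ L⁻⁵ T² Θ⁻¹].

M: -3, L: -5, T: 2, Θ: -1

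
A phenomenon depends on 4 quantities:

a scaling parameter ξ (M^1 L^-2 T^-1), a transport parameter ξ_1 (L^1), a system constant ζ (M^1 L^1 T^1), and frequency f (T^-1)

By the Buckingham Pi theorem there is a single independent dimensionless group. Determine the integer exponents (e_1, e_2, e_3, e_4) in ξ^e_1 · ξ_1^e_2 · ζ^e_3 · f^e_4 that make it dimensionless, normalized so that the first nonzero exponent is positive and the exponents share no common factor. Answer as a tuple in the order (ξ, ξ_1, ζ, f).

M: e_1·(1) + e_2·(0) + e_3·(1) + e_4·(0) = 0
L: e_1·(-2) + e_2·(1) + e_3·(1) + e_4·(0) = 0
T: e_1·(-1) + e_2·(0) + e_3·(1) + e_4·(-1) = 0
Solving this homogeneous linear system for the smallest-integer solution (first nonzero entry positive) gives (1, 3, -1, -2).

(1, 3, -1, -2)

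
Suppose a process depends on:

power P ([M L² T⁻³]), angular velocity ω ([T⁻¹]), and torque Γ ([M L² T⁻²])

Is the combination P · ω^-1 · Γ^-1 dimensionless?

yes

Sum the exponent of each base dimension across the product:
  M: [P]_M − [ω]_M − [Γ]_M = (1) − (0) − (1) = 0
  L: [P]_L − [ω]_L − [Γ]_L = (2) − (0) − (2) = 0
  T: [P]_T − [ω]_T − [Γ]_T = (-3) − (-1) − (-2) = 0
All base exponents vanish — dimensionless.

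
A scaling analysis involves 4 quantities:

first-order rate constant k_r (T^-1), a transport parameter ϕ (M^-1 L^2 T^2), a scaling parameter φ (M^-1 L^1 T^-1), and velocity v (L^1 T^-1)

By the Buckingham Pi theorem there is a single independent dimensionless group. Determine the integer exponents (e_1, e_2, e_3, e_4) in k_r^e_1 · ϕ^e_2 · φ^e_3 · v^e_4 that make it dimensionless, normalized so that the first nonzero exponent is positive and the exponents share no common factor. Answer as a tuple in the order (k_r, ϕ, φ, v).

(4, 1, -1, -1)

M: e_1·(0) + e_2·(-1) + e_3·(-1) + e_4·(0) = 0
L: e_1·(0) + e_2·(2) + e_3·(1) + e_4·(1) = 0
T: e_1·(-1) + e_2·(2) + e_3·(-1) + e_4·(-1) = 0
Solving this homogeneous linear system for the smallest-integer solution (first nonzero entry positive) gives (4, 1, -1, -1).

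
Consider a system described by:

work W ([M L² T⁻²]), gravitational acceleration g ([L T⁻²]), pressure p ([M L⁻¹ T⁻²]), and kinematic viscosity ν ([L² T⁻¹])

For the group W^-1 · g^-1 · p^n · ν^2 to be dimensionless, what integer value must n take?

Balance the M exponent: (1)·n from p, plus −(1) − (0) + 2·(0) = -1 from the rest, must sum to zero.
n − 1 = 0, so n = 1.

1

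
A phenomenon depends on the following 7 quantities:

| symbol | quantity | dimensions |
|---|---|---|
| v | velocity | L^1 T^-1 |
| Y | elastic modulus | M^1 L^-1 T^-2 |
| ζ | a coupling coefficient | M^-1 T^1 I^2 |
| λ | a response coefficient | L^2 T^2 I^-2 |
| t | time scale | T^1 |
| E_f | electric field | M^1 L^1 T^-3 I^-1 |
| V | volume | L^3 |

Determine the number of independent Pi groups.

There are 7 variables and 4 base dimensions (M, L, T, I).
The dimension matrix has rank 4.
Independent dimensionless groups: 7 − 4 = 3.

3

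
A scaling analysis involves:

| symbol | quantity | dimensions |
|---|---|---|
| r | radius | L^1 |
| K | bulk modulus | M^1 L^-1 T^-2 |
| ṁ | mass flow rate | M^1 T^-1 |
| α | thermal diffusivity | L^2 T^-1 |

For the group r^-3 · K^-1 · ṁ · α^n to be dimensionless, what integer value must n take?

1

Balance the L exponent: (2)·n from α, plus −3·(1) − (-1) + (0) = -2 from the rest, must sum to zero.
2n − 2 = 0, so n = 1.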